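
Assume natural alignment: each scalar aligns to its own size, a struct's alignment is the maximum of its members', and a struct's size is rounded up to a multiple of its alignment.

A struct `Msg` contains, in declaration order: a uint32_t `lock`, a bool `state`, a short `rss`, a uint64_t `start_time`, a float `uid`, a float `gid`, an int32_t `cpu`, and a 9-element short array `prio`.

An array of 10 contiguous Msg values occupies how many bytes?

0..4  lock  (4B, 4-aligned)
4..5  state  (1B, 1-aligned)
5..6  -- padding (1B)
6..8  rss  (2B, 2-aligned)
8..16  start_time  (8B, 8-aligned)
16..20  uid  (4B, 4-aligned)
20..24  gid  (4B, 4-aligned)
24..28  cpu  (4B, 4-aligned)
28..46  prio  (18B, 2-aligned)
46..48  -- tail padding (2B)
sizeof = 48, alignof = 8
array of 10: 10 × 48 = 480

480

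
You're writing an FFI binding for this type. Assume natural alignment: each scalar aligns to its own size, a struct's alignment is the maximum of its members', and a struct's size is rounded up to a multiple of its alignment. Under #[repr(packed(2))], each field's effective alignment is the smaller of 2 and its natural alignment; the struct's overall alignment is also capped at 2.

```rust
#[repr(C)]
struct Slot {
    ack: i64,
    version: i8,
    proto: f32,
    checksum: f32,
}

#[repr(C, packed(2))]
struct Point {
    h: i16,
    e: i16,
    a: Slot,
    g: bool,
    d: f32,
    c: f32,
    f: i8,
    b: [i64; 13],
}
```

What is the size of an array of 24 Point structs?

3456

Slot: 0..8  ack  (8B, 8-aligned); 8..9  version  (1B, 1-aligned); 9..12  -- padding (3B); 12..16  proto  (4B, 4-aligned); 16..20  checksum  (4B, 4-aligned); 20..24  -- tail padding (4B); sizeof = 24, alignof = 8
0..2  h  (2B, 2-aligned)
2..4  e  (2B, 2-aligned)
4..28  a  (24B, 2-aligned)
28..29  g  (1B, 1-aligned)
29..30  -- padding (1B)
30..34  d  (4B, 2-aligned)
34..38  c  (4B, 2-aligned)
38..39  f  (1B, 1-aligned)
39..40  -- padding (1B)
40..144  b  (104B, 2-aligned)
sizeof = 144, alignof = 2
array of 24: 24 × 144 = 3456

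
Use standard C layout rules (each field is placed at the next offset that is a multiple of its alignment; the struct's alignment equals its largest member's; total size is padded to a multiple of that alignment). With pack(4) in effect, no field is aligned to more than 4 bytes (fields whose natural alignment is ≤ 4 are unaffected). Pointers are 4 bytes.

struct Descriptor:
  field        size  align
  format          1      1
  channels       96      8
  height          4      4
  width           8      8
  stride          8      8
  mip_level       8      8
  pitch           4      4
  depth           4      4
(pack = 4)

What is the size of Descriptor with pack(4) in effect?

136

@0: format [1B, align 1] → 1
+3 pad (align 4)
@4: channels [96B, align 4] → 100
@100: height [4B, align 4] → 104
@104: width [8B, align 4] → 112
@112: stride [8B, align 4] → 120
@120: mip_level [8B, align 4] → 128
@128: pitch [4B, align 4] → 132
@132: depth [4B, align 4] → 136
size 136, align 4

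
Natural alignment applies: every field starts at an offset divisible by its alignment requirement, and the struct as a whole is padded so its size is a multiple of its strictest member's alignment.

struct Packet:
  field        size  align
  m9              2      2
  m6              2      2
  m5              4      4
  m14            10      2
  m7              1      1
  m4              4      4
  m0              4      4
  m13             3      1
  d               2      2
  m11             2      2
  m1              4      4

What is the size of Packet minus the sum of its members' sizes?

2

m9 at 0 (size 2, align 2) → ends 2
m6 at 2 (size 2, align 2) → ends 4
m5 at 4 (size 4, align 4) → ends 8
m14 at 8 (size 10, align 2) → ends 18
m7 at 18 (size 1, align 1) → ends 19
pad 1 to align 4 for m4
m4 at 20 (size 4, align 4) → ends 24
m0 at 24 (size 4, align 4) → ends 28
m13 at 28 (size 3, align 1) → ends 31
pad 1 to align 2 for d
d at 32 (size 2, align 2) → ends 34
m11 at 34 (size 2, align 2) → ends 36
m1 at 36 (size 4, align 4) → ends 40
total 40 bytes, alignment 4
data bytes 38, size 40 → padding 2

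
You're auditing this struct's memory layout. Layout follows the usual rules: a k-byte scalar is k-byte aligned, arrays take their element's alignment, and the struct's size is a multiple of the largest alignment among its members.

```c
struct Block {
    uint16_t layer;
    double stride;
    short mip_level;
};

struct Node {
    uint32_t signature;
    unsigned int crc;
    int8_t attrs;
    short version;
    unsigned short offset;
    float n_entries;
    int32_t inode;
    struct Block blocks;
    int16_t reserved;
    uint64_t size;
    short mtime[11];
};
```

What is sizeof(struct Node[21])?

Block: @0: layer [2B, align 2] → 2; +6 pad (align 8); @8: stride [8B, align 8] → 16; @16: mip_level [2B, align 2] → 18; +6 tail pad (align 8); size 24, align 8
@0: signature [4B, align 4] → 4
@4: crc [4B, align 4] → 8
@8: attrs [1B, align 1] → 9
+1 pad (align 2)
@10: version [2B, align 2] → 12
@12: offset [2B, align 2] → 14
+2 pad (align 4)
@16: n_entries [4B, align 4] → 20
@20: inode [4B, align 4] → 24
@24: blocks [24B, align 8] → 48
@48: reserved [2B, align 2] → 50
+6 pad (align 8)
@56: size [8B, align 8] → 64
@64: mtime [22B, align 2] → 86
+2 tail pad (align 8)
size 88, align 8
array of 21: 21 × 88 = 1848

1848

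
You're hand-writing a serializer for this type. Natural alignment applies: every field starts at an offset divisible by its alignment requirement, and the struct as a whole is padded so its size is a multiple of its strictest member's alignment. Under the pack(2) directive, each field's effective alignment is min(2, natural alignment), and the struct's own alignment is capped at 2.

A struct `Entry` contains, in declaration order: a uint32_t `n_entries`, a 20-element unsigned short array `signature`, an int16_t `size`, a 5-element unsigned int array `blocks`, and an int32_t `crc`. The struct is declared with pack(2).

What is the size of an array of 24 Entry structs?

1680

@0: n_entries [4B, align 2] → 4
@4: signature [40B, align 2] → 44
@44: size [2B, align 2] → 46
@46: blocks [20B, align 2] → 66
@66: crc [4B, align 2] → 70
size 70, align 2
array of 24: 24 × 70 = 1680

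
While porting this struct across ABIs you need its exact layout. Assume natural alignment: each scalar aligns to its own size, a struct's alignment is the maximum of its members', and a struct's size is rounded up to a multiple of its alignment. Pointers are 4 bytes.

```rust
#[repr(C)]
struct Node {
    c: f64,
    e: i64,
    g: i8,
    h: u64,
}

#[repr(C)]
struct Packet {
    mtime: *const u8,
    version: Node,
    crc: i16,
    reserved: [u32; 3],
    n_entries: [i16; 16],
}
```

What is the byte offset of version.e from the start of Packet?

16

Node: c at 0 (size 8, align 8) → ends 8; e at 8 (size 8, align 8) → ends 16; g at 16 (size 1, align 1) → ends 17; pad 7 to align 8 for h; h at 24 (size 8, align 8) → ends 32; total 32 bytes, alignment 8
mtime at 0 (size 4, align 4) → ends 4
pad 4 to align 8 for version
version at 8 (size 32, align 8) → ends 40
within Node: e at 8
8 + 8 = 16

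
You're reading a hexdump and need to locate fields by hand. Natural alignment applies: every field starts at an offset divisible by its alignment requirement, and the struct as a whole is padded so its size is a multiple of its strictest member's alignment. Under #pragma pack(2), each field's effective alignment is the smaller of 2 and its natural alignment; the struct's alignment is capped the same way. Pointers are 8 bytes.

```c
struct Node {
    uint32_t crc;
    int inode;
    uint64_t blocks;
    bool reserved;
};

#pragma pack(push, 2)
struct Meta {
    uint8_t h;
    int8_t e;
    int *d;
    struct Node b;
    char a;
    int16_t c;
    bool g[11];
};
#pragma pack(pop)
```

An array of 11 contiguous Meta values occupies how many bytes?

Node: @0: crc [4B, align 4] → 4; @4: inode [4B, align 4] → 8; @8: blocks [8B, align 8] → 16; @16: reserved [1B, align 1] → 17; +7 tail pad (align 8); size 24, align 8
@0: h [1B, align 1] → 1
@1: e [1B, align 1] → 2
@2: d [8B, align 2] → 10
@10: b [24B, align 2] → 34
@34: a [1B, align 1] → 35
+1 pad (align 2)
@36: c [2B, align 2] → 38
@38: g [11B, align 1] → 49
+1 tail pad (align 2)
size 50, align 2
array of 11: 11 × 50 = 550

550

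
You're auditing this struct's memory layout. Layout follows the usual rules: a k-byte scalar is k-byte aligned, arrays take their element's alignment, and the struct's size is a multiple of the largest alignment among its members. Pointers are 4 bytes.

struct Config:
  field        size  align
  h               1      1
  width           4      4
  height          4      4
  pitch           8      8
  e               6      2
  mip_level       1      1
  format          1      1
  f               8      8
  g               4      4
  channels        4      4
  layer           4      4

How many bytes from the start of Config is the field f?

@0: h [1B, align 1] → 1
+3 pad (align 4)
@4: width [4B, align 4] → 8
@8: height [4B, align 4] → 12
+4 pad (align 8)
@16: pitch [8B, align 8] → 24
@24: e [6B, align 2] → 30
@30: mip_level [1B, align 1] → 31
@31: format [1B, align 1] → 32
@32: f [8B, align 8] → 40

32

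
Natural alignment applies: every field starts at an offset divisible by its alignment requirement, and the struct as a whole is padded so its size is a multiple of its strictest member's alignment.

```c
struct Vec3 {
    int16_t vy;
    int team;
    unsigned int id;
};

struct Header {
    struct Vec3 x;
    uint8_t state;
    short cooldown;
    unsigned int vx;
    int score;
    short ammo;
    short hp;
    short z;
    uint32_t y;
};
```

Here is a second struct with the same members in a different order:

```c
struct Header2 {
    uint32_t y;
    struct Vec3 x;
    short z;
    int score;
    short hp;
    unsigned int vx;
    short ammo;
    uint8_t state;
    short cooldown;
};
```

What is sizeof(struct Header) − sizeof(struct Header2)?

Vec3: @0: vy [2B, align 2] → 2; +2 pad (align 4); @4: team [4B, align 4] → 8; @8: id [4B, align 4] → 12; size 12, align 4
@0: x [12B, align 4] → 12
@12: state [1B, align 1] → 13
+1 pad (align 2)
@14: cooldown [2B, align 2] → 16
@16: vx [4B, align 4] → 20
@20: score [4B, align 4] → 24
@24: ammo [2B, align 2] → 26
@26: hp [2B, align 2] → 28
@28: z [2B, align 2] → 30
+2 pad (align 4)
@32: y [4B, align 4] → 36
size 36, align 4
— Header2 —
@0: y [4B, align 4] → 4
@4: x [12B, align 4] → 16
@16: z [2B, align 2] → 18
+2 pad (align 4)
@20: score [4B, align 4] → 24
@24: hp [2B, align 2] → 26
+2 pad (align 4)
@28: vx [4B, align 4] → 32
@32: ammo [2B, align 2] → 34
@34: state [1B, align 1] → 35
+1 pad (align 2)
@36: cooldown [2B, align 2] → 38
+2 tail pad (align 4)
size 40, align 4
36 − 40 = -4

-4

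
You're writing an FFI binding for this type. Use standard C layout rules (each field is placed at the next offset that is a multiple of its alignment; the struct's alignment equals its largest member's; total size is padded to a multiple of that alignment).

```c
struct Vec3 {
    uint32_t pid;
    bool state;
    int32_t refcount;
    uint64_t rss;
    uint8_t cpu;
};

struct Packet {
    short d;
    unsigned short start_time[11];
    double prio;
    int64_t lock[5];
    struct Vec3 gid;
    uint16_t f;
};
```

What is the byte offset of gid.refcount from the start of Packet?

80

Vec3: 0..4  pid  (4B, 4-aligned); 4..5  state  (1B, 1-aligned); 5..8  -- padding (3B); 8..12  refcount  (4B, 4-aligned); 12..16  -- padding (4B); 16..24  rss  (8B, 8-aligned); 24..25  cpu  (1B, 1-aligned); 25..32  -- tail padding (7B); sizeof = 32, alignof = 8
0..2  d  (2B, 2-aligned)
2..24  start_time  (22B, 2-aligned)
24..32  prio  (8B, 8-aligned)
32..72  lock  (40B, 8-aligned)
72..104  gid  (32B, 8-aligned)
within Vec3: refcount at 8
72 + 8 = 80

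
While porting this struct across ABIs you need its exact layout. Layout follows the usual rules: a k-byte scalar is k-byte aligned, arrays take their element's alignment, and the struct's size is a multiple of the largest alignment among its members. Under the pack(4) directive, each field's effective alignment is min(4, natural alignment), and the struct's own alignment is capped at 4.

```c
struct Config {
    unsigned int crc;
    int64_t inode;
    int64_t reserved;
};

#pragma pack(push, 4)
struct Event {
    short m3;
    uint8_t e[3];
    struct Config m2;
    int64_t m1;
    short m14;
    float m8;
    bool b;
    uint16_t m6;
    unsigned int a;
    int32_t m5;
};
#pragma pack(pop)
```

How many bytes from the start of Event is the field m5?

56

Config: @0: crc [4B, align 4] → 4; +4 pad (align 8); @8: inode [8B, align 8] → 16; @16: reserved [8B, align 8] → 24; size 24, align 8
@0: m3 [2B, align 2] → 2
@2: e [3B, align 1] → 5
+3 pad (align 4)
@8: m2 [24B, align 4] → 32
@32: m1 [8B, align 4] → 40
@40: m14 [2B, align 2] → 42
+2 pad (align 4)
@44: m8 [4B, align 4] → 48
@48: b [1B, align 1] → 49
+1 pad (align 2)
@50: m6 [2B, align 2] → 52
@52: a [4B, align 4] → 56
@56: m5 [4B, align 4] → 60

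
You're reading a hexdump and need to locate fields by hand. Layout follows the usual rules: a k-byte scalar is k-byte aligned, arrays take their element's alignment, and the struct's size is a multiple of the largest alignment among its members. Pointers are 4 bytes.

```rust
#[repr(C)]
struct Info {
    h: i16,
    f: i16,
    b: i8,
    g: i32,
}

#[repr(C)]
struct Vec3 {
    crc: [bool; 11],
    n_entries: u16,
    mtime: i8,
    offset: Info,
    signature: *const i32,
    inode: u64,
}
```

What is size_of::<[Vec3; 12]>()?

480

Info: 0..2  h  (2B, 2-aligned); 2..4  f  (2B, 2-aligned); 4..5  b  (1B, 1-aligned); 5..8  -- padding (3B); 8..12  g  (4B, 4-aligned); sizeof = 12, alignof = 4
0..11  crc  (11B, 1-aligned)
11..12  -- padding (1B)
12..14  n_entries  (2B, 2-aligned)
14..15  mtime  (1B, 1-aligned)
15..16  -- padding (1B)
16..28  offset  (12B, 4-aligned)
28..32  signature  (4B, 4-aligned)
32..40  inode  (8B, 8-aligned)
sizeof = 40, alignof = 8
array of 12: 12 × 40 = 480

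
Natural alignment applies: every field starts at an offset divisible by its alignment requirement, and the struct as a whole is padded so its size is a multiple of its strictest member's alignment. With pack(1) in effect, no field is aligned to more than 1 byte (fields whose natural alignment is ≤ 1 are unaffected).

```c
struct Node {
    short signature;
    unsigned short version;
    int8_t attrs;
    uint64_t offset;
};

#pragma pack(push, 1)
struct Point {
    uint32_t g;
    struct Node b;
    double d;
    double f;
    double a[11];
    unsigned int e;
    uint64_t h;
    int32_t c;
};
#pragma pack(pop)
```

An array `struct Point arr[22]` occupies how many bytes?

Node: signature at 0 (size 2, align 2) → ends 2; version at 2 (size 2, align 2) → ends 4; attrs at 4 (size 1, align 1) → ends 5; pad 3 to align 8 for offset; offset at 8 (size 8, align 8) → ends 16; total 16 bytes, alignment 8
g at 0 (size 4, align 1) → ends 4
b at 4 (size 16, align 1) → ends 20
d at 20 (size 8, align 1) → ends 28
f at 28 (size 8, align 1) → ends 36
a at 36 (size 88, align 1) → ends 124
e at 124 (size 4, align 1) → ends 128
h at 128 (size 8, align 1) → ends 136
c at 136 (size 4, align 1) → ends 140
total 140 bytes, alignment 1
array of 22: 22 × 140 = 3080

3080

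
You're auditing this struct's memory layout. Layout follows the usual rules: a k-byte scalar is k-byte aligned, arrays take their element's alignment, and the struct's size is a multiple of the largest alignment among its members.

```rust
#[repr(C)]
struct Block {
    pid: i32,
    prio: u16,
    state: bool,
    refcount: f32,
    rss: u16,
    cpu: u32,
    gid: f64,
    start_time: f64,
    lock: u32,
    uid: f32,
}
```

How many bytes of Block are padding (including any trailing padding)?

pid at 0 (size 4, align 4) → ends 4
prio at 4 (size 2, align 2) → ends 6
state at 6 (size 1, align 1) → ends 7
pad 1 to align 4 for refcount
refcount at 8 (size 4, align 4) → ends 12
rss at 12 (size 2, align 2) → ends 14
pad 2 to align 4 for cpu
cpu at 16 (size 4, align 4) → ends 20
pad 4 to align 8 for gid
gid at 24 (size 8, align 8) → ends 32
start_time at 32 (size 8, align 8) → ends 40
lock at 40 (size 4, align 4) → ends 44
uid at 44 (size 4, align 4) → ends 48
total 48 bytes, alignment 8
data bytes 41, size 48 → padding 7

7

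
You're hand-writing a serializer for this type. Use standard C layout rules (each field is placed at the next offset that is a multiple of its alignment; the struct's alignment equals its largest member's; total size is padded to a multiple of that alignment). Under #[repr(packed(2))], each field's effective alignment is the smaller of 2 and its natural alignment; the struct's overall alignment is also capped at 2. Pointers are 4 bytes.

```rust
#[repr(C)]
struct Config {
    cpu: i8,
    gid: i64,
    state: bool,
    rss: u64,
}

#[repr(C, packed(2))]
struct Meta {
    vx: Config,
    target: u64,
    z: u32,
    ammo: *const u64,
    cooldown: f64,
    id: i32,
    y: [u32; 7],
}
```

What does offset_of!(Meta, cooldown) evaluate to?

48

Config: @0: cpu [1B, align 1] → 1; +7 pad (align 8); @8: gid [8B, align 8] → 16; @16: state [1B, align 1] → 17; +7 pad (align 8); @24: rss [8B, align 8] → 32; size 32, align 8
@0: vx [32B, align 2] → 32
@32: target [8B, align 2] → 40
@40: z [4B, align 2] → 44
@44: ammo [4B, align 2] → 48
@48: cooldown [8B, align 2] → 56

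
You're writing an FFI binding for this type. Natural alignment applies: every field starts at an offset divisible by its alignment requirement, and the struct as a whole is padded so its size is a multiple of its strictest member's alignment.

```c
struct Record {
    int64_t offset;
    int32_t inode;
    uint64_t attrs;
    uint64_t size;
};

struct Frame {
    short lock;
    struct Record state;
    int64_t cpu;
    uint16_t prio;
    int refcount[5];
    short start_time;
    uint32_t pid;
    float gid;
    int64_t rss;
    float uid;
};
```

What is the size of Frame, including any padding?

Record: 0..8  offset  (8B, 8-aligned); 8..12  inode  (4B, 4-aligned); 12..16  -- padding (4B); 16..24  attrs  (8B, 8-aligned); 24..32  size  (8B, 8-aligned); sizeof = 32, alignof = 8
0..2  lock  (2B, 2-aligned)
2..8  -- padding (6B)
8..40  state  (32B, 8-aligned)
40..48  cpu  (8B, 8-aligned)
48..50  prio  (2B, 2-aligned)
50..52  -- padding (2B)
52..72  refcount  (20B, 4-aligned)
72..74  start_time  (2B, 2-aligned)
74..76  -- padding (2B)
76..80  pid  (4B, 4-aligned)
80..84  gid  (4B, 4-aligned)
84..88  -- padding (4B)
88..96  rss  (8B, 8-aligned)
96..100  uid  (4B, 4-aligned)
100..104  -- tail padding (4B)
sizeof = 104, alignof = 8

104 bytes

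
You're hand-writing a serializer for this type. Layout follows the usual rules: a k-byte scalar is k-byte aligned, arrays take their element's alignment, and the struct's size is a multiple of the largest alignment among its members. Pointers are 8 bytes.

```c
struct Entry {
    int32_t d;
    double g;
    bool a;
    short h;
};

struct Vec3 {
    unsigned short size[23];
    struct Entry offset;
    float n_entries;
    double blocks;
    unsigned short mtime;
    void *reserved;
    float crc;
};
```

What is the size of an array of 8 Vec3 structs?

Entry: 0..4  d  (4B, 4-aligned); 4..8  -- padding (4B); 8..16  g  (8B, 8-aligned); 16..17  a  (1B, 1-aligned); 17..18  -- padding (1B); 18..20  h  (2B, 2-aligned); 20..24  -- tail padding (4B); sizeof = 24, alignof = 8
0..46  size  (46B, 2-aligned)
46..48  -- padding (2B)
48..72  offset  (24B, 8-aligned)
72..76  n_entries  (4B, 4-aligned)
76..80  -- padding (4B)
80..88  blocks  (8B, 8-aligned)
88..90  mtime  (2B, 2-aligned)
90..96  -- padding (6B)
96..104  reserved  (8B, 8-aligned)
104..108  crc  (4B, 4-aligned)
108..112  -- tail padding (4B)
sizeof = 112, alignof = 8
array of 8: 8 × 112 = 896

896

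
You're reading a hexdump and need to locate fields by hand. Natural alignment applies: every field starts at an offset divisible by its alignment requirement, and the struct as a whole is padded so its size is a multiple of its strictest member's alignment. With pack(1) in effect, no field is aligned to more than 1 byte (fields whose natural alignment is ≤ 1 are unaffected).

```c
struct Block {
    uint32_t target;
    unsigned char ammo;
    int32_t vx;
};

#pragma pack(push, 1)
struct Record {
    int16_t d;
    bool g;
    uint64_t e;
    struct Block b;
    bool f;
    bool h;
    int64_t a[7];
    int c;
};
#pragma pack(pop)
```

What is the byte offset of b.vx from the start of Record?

19

Block: @0: target [4B, align 4] → 4; @4: ammo [1B, align 1] → 5; +3 pad (align 4); @8: vx [4B, align 4] → 12; size 12, align 4
@0: d [2B, align 1] → 2
@2: g [1B, align 1] → 3
@3: e [8B, align 1] → 11
@11: b [12B, align 1] → 23
within Block: vx at 8
11 + 8 = 19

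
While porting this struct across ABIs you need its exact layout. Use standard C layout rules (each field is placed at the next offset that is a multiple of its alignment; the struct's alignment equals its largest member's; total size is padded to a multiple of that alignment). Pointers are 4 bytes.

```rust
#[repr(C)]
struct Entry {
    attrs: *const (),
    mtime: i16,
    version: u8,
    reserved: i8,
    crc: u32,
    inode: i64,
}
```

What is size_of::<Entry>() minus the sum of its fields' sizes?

@0: attrs [4B, align 4] → 4
@4: mtime [2B, align 2] → 6
@6: version [1B, align 1] → 7
@7: reserved [1B, align 1] → 8
@8: crc [4B, align 4] → 12
+4 pad (align 8)
@16: inode [8B, align 8] → 24
size 24, align 8
data bytes 20, size 24 → padding 4

4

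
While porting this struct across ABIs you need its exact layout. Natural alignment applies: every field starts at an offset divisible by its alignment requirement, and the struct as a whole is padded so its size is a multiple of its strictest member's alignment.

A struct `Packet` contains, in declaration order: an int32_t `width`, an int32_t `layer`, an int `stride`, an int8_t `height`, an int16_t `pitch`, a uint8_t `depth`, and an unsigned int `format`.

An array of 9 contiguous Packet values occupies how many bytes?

216

width at 0 (size 4, align 4) → ends 4
layer at 4 (size 4, align 4) → ends 8
stride at 8 (size 4, align 4) → ends 12
height at 12 (size 1, align 1) → ends 13
pad 1 to align 2 for pitch
pitch at 14 (size 2, align 2) → ends 16
depth at 16 (size 1, align 1) → ends 17
pad 3 to align 4 for format
format at 20 (size 4, align 4) → ends 24
total 24 bytes, alignment 4
array of 9: 9 × 24 = 216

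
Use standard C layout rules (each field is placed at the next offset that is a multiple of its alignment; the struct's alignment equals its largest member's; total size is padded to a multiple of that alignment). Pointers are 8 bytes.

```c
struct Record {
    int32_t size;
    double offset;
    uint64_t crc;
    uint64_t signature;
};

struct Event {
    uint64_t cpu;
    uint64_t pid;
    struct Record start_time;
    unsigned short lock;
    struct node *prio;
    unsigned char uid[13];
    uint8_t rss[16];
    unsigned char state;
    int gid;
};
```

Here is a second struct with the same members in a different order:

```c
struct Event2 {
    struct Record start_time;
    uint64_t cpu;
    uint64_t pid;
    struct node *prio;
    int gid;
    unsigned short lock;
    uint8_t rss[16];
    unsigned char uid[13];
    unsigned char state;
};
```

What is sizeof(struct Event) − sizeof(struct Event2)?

8

Record: size at 0 (size 4, align 4) → ends 4; pad 4 to align 8 for offset; offset at 8 (size 8, align 8) → ends 16; crc at 16 (size 8, align 8) → ends 24; signature at 24 (size 8, align 8) → ends 32; total 32 bytes, alignment 8
cpu at 0 (size 8, align 8) → ends 8
pid at 8 (size 8, align 8) → ends 16
start_time at 16 (size 32, align 8) → ends 48
lock at 48 (size 2, align 2) → ends 50
pad 6 to align 8 for prio
prio at 56 (size 8, align 8) → ends 64
uid at 64 (size 13, align 1) → ends 77
rss at 77 (size 16, align 1) → ends 93
state at 93 (size 1, align 1) → ends 94
pad 2 to align 4 for gid
gid at 96 (size 4, align 4) → ends 100
tail pad 4 to reach multiple of 8
total 104 bytes, alignment 8
— Event2 —
start_time at 0 (size 32, align 8) → ends 32
cpu at 32 (size 8, align 8) → ends 40
pid at 40 (size 8, align 8) → ends 48
prio at 48 (size 8, align 8) → ends 56
gid at 56 (size 4, align 4) → ends 60
lock at 60 (size 2, align 2) → ends 62
rss at 62 (size 16, align 1) → ends 78
uid at 78 (size 13, align 1) → ends 91
state at 91 (size 1, align 1) → ends 92
tail pad 4 to reach multiple of 8
total 96 bytes, alignment 8
104 − 96 = 8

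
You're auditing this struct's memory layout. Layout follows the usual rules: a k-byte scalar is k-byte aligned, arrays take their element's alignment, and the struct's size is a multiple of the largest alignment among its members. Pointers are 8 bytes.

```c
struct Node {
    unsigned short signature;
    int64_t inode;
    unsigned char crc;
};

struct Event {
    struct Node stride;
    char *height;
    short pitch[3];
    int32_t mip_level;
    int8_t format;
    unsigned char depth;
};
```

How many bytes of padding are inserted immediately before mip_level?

2

Node: signature at 0 (size 2, align 2) → ends 2; pad 6 to align 8 for inode; inode at 8 (size 8, align 8) → ends 16; crc at 16 (size 1, align 1) → ends 17; tail pad 7 to reach multiple of 8; total 24 bytes, alignment 8
stride at 0 (size 24, align 8) → ends 24
height at 24 (size 8, align 8) → ends 32
pitch at 32 (size 6, align 2) → ends 38
pad 2 to align 4 for mip_level
mip_level at 40 (size 4, align 4) → ends 44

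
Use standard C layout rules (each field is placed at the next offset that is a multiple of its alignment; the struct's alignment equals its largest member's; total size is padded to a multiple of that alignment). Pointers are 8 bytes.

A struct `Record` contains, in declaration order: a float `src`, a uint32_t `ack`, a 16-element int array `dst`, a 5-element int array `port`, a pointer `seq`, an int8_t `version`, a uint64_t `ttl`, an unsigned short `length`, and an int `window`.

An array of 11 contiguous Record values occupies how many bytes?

1408

src at 0 (size 4, align 4) → ends 4
ack at 4 (size 4, align 4) → ends 8
dst at 8 (size 64, align 4) → ends 72
port at 72 (size 20, align 4) → ends 92
pad 4 to align 8 for seq
seq at 96 (size 8, align 8) → ends 104
version at 104 (size 1, align 1) → ends 105
pad 7 to align 8 for ttl
ttl at 112 (size 8, align 8) → ends 120
length at 120 (size 2, align 2) → ends 122
pad 2 to align 4 for window
window at 124 (size 4, align 4) → ends 128
total 128 bytes, alignment 8
array of 11: 11 × 128 = 1408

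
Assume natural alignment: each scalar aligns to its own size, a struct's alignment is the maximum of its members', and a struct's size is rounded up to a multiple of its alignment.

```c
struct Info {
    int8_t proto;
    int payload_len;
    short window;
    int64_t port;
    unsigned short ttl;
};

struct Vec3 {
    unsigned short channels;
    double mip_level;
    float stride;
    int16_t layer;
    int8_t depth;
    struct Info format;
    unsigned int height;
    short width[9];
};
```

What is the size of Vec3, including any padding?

Info: proto at 0 (size 1, align 1) → ends 1; pad 3 to align 4 for payload_len; payload_len at 4 (size 4, align 4) → ends 8; window at 8 (size 2, align 2) → ends 10; pad 6 to align 8 for port; port at 16 (size 8, align 8) → ends 24; ttl at 24 (size 2, align 2) → ends 26; tail pad 6 to reach multiple of 8; total 32 bytes, alignment 8
channels at 0 (size 2, align 2) → ends 2
pad 6 to align 8 for mip_level
mip_level at 8 (size 8, align 8) → ends 16
stride at 16 (size 4, align 4) → ends 20
layer at 20 (size 2, align 2) → ends 22
depth at 22 (size 1, align 1) → ends 23
pad 1 to align 8 for format
format at 24 (size 32, align 8) → ends 56
height at 56 (size 4, align 4) → ends 60
width at 60 (size 18, align 2) → ends 78
tail pad 2 to reach multiple of 8
total 80 bytes, alignment 8

80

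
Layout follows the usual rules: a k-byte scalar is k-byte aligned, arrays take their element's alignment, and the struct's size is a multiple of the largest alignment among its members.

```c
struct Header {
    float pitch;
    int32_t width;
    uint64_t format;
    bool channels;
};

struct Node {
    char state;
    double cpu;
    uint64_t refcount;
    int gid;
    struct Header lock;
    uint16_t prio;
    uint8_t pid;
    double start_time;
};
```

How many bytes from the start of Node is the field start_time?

Header: pitch at 0 (size 4, align 4) → ends 4; width at 4 (size 4, align 4) → ends 8; format at 8 (size 8, align 8) → ends 16; channels at 16 (size 1, align 1) → ends 17; tail pad 7 to reach multiple of 8; total 24 bytes, alignment 8
state at 0 (size 1, align 1) → ends 1
pad 7 to align 8 for cpu
cpu at 8 (size 8, align 8) → ends 16
refcount at 16 (size 8, align 8) → ends 24
gid at 24 (size 4, align 4) → ends 28
pad 4 to align 8 for lock
lock at 32 (size 24, align 8) → ends 56
prio at 56 (size 2, align 2) → ends 58
pid at 58 (size 1, align 1) → ends 59
pad 5 to align 8 for start_time
start_time at 64 (size 8, align 8) → ends 72

64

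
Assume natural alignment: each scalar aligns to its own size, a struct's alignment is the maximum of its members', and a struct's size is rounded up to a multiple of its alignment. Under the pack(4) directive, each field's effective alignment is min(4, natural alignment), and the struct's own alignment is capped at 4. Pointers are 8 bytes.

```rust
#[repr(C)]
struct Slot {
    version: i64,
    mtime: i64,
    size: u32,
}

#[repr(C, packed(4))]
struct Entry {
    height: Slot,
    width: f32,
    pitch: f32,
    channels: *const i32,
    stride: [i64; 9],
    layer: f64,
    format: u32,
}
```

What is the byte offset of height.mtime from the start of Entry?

Slot: version at 0 (size 8, align 8) → ends 8; mtime at 8 (size 8, align 8) → ends 16; size at 16 (size 4, align 4) → ends 20; tail pad 4 to reach multiple of 8; total 24 bytes, alignment 8
height at 0 (size 24, align 4) → ends 24
within Slot: mtime at 8
0 + 8 = 8

8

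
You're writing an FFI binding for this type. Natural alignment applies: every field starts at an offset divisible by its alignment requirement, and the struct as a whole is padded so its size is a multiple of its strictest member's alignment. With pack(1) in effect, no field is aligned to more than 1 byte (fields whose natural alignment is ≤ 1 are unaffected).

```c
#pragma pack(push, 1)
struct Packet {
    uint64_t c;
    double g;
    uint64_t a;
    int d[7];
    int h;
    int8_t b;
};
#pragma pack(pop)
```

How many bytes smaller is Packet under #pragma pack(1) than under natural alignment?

7

natural layout:
  @0: c [8B, align 8] → 8
  @8: g [8B, align 8] → 16
  @16: a [8B, align 8] → 24
  @24: d [28B, align 4] → 52
  @52: h [4B, align 4] → 56
  @56: b [1B, align 1] → 57
  +7 tail pad (align 8)
  size 64, align 8
packed(1) layout:
  @0: c [8B, align 1] → 8
  @8: g [8B, align 1] → 16
  @16: a [8B, align 1] → 24
  @24: d [28B, align 1] → 52
  @52: h [4B, align 1] → 56
  @56: b [1B, align 1] → 57
  size 57, align 1
64 − 57 = 7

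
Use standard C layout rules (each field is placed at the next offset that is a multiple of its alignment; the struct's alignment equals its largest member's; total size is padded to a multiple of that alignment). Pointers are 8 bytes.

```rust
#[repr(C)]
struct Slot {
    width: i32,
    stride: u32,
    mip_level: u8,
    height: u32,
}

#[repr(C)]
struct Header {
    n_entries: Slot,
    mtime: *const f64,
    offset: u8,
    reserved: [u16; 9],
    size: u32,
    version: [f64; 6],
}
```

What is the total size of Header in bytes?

96 bytes

Slot: 0..4  width  (4B, 4-aligned); 4..8  stride  (4B, 4-aligned); 8..9  mip_level  (1B, 1-aligned); 9..12  -- padding (3B); 12..16  height  (4B, 4-aligned); sizeof = 16, alignof = 4
0..16  n_entries  (16B, 4-aligned)
16..24  mtime  (8B, 8-aligned)
24..25  offset  (1B, 1-aligned)
25..26  -- padding (1B)
26..44  reserved  (18B, 2-aligned)
44..48  size  (4B, 4-aligned)
48..96  version  (48B, 8-aligned)
sizeof = 96, alignof = 8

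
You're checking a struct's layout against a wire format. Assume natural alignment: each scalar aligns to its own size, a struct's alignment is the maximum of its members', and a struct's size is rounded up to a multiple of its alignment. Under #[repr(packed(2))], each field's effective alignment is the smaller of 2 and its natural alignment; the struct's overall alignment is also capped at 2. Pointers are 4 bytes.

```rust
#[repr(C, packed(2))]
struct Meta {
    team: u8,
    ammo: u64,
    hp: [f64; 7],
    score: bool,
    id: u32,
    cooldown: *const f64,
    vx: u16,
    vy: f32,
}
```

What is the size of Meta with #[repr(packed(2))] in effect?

@0: team [1B, align 1] → 1
+1 pad (align 2)
@2: ammo [8B, align 2] → 10
@10: hp [56B, align 2] → 66
@66: score [1B, align 1] → 67
+1 pad (align 2)
@68: id [4B, align 2] → 72
@72: cooldown [4B, align 2] → 76
@76: vx [2B, align 2] → 78
@78: vy [4B, align 2] → 82
size 82, align 2

82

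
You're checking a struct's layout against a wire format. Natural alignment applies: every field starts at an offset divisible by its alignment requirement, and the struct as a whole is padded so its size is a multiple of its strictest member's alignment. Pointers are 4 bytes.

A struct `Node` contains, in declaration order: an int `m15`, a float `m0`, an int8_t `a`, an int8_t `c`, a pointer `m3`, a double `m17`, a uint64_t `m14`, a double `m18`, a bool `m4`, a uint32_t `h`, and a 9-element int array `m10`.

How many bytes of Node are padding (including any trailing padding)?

m15 at 0 (size 4, align 4) → ends 4
m0 at 4 (size 4, align 4) → ends 8
a at 8 (size 1, align 1) → ends 9
c at 9 (size 1, align 1) → ends 10
pad 2 to align 4 for m3
m3 at 12 (size 4, align 4) → ends 16
m17 at 16 (size 8, align 8) → ends 24
m14 at 24 (size 8, align 8) → ends 32
m18 at 32 (size 8, align 8) → ends 40
m4 at 40 (size 1, align 1) → ends 41
pad 3 to align 4 for h
h at 44 (size 4, align 4) → ends 48
m10 at 48 (size 36, align 4) → ends 84
tail pad 4 to reach multiple of 8
total 88 bytes, alignment 8
data bytes 79, size 88 → padding 9

9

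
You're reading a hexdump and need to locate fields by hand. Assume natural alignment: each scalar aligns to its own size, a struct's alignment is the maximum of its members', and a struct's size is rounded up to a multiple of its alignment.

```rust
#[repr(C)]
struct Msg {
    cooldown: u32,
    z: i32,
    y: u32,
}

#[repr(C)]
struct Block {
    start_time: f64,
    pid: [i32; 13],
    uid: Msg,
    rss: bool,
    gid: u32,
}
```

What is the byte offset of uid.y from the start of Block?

Msg: cooldown at 0 (size 4, align 4) → ends 4; z at 4 (size 4, align 4) → ends 8; y at 8 (size 4, align 4) → ends 12; total 12 bytes, alignment 4
start_time at 0 (size 8, align 8) → ends 8
pid at 8 (size 52, align 4) → ends 60
uid at 60 (size 12, align 4) → ends 72
within Msg: y at 8
60 + 8 = 68

68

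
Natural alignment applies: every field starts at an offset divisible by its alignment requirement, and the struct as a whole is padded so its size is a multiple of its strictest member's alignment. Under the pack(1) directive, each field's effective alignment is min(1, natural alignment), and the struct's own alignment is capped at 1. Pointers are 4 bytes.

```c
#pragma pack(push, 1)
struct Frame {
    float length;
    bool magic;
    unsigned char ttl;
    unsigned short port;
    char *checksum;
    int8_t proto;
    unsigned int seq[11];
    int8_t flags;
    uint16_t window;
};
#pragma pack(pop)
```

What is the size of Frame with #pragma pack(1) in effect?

0..4  length  (4B, 1-aligned)
4..5  magic  (1B, 1-aligned)
5..6  ttl  (1B, 1-aligned)
6..8  port  (2B, 1-aligned)
8..12  checksum  (4B, 1-aligned)
12..13  proto  (1B, 1-aligned)
13..57  seq  (44B, 1-aligned)
57..58  flags  (1B, 1-aligned)
58..60  window  (2B, 1-aligned)
sizeof = 60, alignof = 1

60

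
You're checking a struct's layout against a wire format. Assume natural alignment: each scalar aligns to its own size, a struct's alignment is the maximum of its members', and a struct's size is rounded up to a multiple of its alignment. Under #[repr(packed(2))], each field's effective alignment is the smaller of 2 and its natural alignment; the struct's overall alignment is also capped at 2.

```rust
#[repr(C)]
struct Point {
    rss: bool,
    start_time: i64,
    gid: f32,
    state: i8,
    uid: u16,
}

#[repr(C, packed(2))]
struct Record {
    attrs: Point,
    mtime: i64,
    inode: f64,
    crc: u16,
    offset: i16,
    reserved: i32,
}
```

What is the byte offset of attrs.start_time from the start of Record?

Point: @0: rss [1B, align 1] → 1; +7 pad (align 8); @8: start_time [8B, align 8] → 16; @16: gid [4B, align 4] → 20; @20: state [1B, align 1] → 21; +1 pad (align 2); @22: uid [2B, align 2] → 24; size 24, align 8
@0: attrs [24B, align 2] → 24
within Point: start_time at 8
0 + 8 = 8

8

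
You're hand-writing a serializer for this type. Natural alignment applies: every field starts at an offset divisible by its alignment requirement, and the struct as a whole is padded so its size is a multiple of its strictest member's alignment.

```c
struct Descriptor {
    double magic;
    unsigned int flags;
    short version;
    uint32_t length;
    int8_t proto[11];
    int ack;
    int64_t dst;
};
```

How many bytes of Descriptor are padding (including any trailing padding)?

@0: magic [8B, align 8] → 8
@8: flags [4B, align 4] → 12
@12: version [2B, align 2] → 14
+2 pad (align 4)
@16: length [4B, align 4] → 20
@20: proto [11B, align 1] → 31
+1 pad (align 4)
@32: ack [4B, align 4] → 36
+4 pad (align 8)
@40: dst [8B, align 8] → 48
size 48, align 8
data bytes 41, size 48 → padding 7

7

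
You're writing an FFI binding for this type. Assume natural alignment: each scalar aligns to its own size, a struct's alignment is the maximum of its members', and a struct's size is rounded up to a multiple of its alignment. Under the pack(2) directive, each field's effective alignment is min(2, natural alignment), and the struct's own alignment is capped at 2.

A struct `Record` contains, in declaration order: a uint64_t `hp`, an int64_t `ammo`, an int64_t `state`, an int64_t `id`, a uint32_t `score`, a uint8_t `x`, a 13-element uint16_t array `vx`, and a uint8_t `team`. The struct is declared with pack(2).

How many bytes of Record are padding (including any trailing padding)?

2

@0: hp [8B, align 2] → 8
@8: ammo [8B, align 2] → 16
@16: state [8B, align 2] → 24
@24: id [8B, align 2] → 32
@32: score [4B, align 2] → 36
@36: x [1B, align 1] → 37
+1 pad (align 2)
@38: vx [26B, align 2] → 64
@64: team [1B, align 1] → 65
+1 tail pad (align 2)
size 66, align 2
data bytes 64, size 66 → padding 2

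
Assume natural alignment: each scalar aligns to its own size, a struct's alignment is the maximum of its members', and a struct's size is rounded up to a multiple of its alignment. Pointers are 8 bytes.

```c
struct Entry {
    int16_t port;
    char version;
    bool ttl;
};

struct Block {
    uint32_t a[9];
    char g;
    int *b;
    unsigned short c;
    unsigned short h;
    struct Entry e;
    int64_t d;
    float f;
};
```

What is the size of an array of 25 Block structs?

Entry: @0: port [2B, align 2] → 2; @2: version [1B, align 1] → 3; @3: ttl [1B, align 1] → 4; size 4, align 2
@0: a [36B, align 4] → 36
@36: g [1B, align 1] → 37
+3 pad (align 8)
@40: b [8B, align 8] → 48
@48: c [2B, align 2] → 50
@50: h [2B, align 2] → 52
@52: e [4B, align 2] → 56
@56: d [8B, align 8] → 64
@64: f [4B, align 4] → 68
+4 tail pad (align 8)
size 72, align 8
array of 25: 25 × 72 = 1800

1800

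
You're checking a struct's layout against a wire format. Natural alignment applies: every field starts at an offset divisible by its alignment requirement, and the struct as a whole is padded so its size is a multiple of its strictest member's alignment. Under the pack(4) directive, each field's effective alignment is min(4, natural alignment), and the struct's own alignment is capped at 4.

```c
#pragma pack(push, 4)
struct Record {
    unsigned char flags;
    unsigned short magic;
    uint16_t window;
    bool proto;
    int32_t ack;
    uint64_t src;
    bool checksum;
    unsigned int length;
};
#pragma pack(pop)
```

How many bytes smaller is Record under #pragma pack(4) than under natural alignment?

4

natural layout:
  @0: flags [1B, align 1] → 1
  +1 pad (align 2)
  @2: magic [2B, align 2] → 4
  @4: window [2B, align 2] → 6
  @6: proto [1B, align 1] → 7
  +1 pad (align 4)
  @8: ack [4B, align 4] → 12
  +4 pad (align 8)
  @16: src [8B, align 8] → 24
  @24: checksum [1B, align 1] → 25
  +3 pad (align 4)
  @28: length [4B, align 4] → 32
  size 32, align 8
packed(4) layout:
  @0: flags [1B, align 1] → 1
  +1 pad (align 2)
  @2: magic [2B, align 2] → 4
  @4: window [2B, align 2] → 6
  @6: proto [1B, align 1] → 7
  +1 pad (align 4)
  @8: ack [4B, align 4] → 12
  @12: src [8B, align 4] → 20
  @20: checksum [1B, align 1] → 21
  +3 pad (align 4)
  @24: length [4B, align 4] → 28
  size 28, align 4
32 − 28 = 4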